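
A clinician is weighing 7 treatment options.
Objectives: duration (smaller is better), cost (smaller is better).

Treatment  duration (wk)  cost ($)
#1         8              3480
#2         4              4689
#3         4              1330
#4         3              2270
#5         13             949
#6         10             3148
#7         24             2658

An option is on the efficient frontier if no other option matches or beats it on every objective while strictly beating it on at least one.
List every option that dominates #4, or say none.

#1: worse on duration (8 vs 3).
#2: worse on duration (4 vs 3).
#3: worse on duration (4 vs 3).
#5: worse on duration (13 vs 3).
#6: worse on duration (10 vs 3).
#7: worse on duration (24 vs 3).
No option dominates #4.

none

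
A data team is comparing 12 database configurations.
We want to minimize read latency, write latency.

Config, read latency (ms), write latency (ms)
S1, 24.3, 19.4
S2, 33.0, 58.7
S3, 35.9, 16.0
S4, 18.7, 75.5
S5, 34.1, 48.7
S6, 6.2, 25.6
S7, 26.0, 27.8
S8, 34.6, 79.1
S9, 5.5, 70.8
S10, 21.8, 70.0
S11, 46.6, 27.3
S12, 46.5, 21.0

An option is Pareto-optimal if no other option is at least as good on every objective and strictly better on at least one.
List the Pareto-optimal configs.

S1, S3, S6, S9

S1: not dominated.
S2: dominated by S1 (read latency 24.3≤33.0, write latency 19.4≤58.7).
S3: not dominated (best write latency).
S4: dominated by S6 (read latency 6.2≤18.7, write latency 25.6≤75.5).
S5: dominated by S1 (read latency 24.3≤34.1, write latency 19.4≤48.7).
S6: not dominated.
S7: dominated by S1 (read latency 24.3≤26.0, write latency 19.4≤27.8).
S8: dominated by S1 (read latency 24.3≤34.6, write latency 19.4≤79.1).
S9: not dominated (best read latency).
S10: dominated by S6 (read latency 6.2≤21.8, write latency 25.6≤70.0).
S11: dominated by S1 (read latency 24.3≤46.6, write latency 19.4≤27.3).
S12: dominated by S1 (read latency 24.3≤46.5, write latency 19.4≤21.0).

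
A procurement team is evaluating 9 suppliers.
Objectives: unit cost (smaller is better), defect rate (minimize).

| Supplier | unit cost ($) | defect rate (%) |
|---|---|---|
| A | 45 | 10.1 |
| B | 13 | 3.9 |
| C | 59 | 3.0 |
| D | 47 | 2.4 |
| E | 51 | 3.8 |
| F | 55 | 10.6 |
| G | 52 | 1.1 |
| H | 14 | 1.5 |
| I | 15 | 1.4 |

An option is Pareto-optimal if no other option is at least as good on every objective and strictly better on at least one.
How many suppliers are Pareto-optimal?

4

A: dominated by B (unit cost 13≤45, defect rate 3.9≤10.1).
B: not dominated (best unit cost).
C: dominated by D (unit cost 47≤59, defect rate 2.4≤3.0).
D: dominated by H (unit cost 14≤47, defect rate 1.5≤2.4).
E: dominated by D (unit cost 47≤51, defect rate 2.4≤3.8).
F: dominated by A (unit cost 45≤55, defect rate 10.1≤10.6).
G: not dominated (best defect rate).
H: not dominated.
I: not dominated.
Pareto-optimal: B, G, H, I → 4.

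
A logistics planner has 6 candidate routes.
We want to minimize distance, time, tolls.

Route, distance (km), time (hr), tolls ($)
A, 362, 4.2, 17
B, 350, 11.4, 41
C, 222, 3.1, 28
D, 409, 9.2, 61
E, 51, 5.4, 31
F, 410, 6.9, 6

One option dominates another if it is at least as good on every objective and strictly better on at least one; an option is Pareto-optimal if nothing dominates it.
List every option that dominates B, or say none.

C: distance 222≤350, time 3.1≤11.4, tolls 28≤41 — dominates B.
E: distance 51≤350, time 5.4≤11.4, tolls 31≤41 — dominates B.
Others (A, D, F) are each worse than B on at least one objective.

C, E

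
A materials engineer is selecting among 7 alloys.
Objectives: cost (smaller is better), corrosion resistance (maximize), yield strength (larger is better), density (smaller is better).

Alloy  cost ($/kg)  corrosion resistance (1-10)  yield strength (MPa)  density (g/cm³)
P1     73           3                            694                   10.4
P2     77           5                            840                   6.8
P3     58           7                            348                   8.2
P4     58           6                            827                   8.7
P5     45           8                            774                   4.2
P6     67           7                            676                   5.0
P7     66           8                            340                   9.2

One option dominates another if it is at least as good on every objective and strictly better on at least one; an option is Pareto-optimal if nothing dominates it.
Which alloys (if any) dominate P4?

P1: worse on cost (73 vs 58).
P2: worse on cost (77 vs 58).
P3: worse on yield strength (348 vs 827).
P5: worse on yield strength (774 vs 827).
P6: worse on cost (67 vs 58).
P7: worse on cost (66 vs 58).
No option dominates P4.

none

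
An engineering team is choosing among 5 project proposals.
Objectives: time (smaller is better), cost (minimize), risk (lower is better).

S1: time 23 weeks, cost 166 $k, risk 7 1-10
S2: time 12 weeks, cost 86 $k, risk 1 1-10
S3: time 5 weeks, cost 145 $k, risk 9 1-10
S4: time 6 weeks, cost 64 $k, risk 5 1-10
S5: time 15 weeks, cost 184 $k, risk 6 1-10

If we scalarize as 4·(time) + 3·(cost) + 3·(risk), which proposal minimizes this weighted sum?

S4

S1: 4·23 + 3·166 + 3·7 = 611
S2: 4·12 + 3·86 + 3·1 = 309
S3: 4·5 + 3·145 + 3·9 = 482
S4: 4·6 + 3·64 + 3·5 = 231
S5: 4·15 + 3·184 + 3·6 = 630
Lowest: S4 at 231.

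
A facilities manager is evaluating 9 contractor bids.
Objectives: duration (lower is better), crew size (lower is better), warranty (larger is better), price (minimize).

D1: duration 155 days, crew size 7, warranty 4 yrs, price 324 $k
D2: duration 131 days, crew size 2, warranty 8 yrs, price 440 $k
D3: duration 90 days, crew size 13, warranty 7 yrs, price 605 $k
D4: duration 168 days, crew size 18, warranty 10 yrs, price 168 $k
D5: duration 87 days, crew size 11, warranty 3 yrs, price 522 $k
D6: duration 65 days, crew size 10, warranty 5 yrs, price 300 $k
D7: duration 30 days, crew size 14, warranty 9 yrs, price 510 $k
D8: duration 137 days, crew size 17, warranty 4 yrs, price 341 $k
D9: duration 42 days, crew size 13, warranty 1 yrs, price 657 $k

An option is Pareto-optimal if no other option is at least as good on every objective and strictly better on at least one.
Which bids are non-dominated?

D1, D2, D3, D4, D6, D7, D9

D1: not dominated.
D2: not dominated (best crew size).
D3: not dominated.
D4: not dominated (best warranty).
D5: dominated by D6 (duration 65≤87, crew size 10≤11, warranty 5≥3, price 300≤522).
D6: not dominated.
D7: not dominated (best duration).
D8: dominated by D6 (duration 65≤137, crew size 10≤17, warranty 5≥4, price 300≤341).
D9: not dominated.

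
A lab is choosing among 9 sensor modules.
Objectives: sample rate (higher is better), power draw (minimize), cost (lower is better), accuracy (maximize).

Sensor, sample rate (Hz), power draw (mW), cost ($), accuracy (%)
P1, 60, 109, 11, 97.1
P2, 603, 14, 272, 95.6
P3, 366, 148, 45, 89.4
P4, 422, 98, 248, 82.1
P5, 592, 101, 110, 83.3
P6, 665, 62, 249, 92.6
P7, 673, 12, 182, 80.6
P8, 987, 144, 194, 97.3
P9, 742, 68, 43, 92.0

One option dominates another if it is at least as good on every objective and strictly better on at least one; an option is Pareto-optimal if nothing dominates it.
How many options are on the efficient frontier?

6

P1: not dominated (best cost).
P2: not dominated.
P3: dominated by P9 (sample rate 742≥366, power draw 68≤148, cost 43≤45, accuracy 92.0≥89.4).
P4: dominated by P9 (sample rate 742≥422, power draw 68≤98, cost 43≤248, accuracy 92.0≥82.1).
P5: dominated by P9 (sample rate 742≥592, power draw 68≤101, cost 43≤110, accuracy 92.0≥83.3).
P6: not dominated.
P7: not dominated (best power draw).
P8: not dominated (best sample rate).
P9: not dominated.
Pareto-optimal: P1, P2, P6, P7, P8, P9 → 6.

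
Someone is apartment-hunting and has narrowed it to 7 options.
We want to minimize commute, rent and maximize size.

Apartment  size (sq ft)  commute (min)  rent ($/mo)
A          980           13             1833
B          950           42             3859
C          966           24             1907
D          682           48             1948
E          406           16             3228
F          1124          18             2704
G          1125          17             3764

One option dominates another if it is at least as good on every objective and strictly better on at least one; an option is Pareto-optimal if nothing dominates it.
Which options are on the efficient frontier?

A: not dominated (best commute).
B: dominated by A (size 980≥950, commute 13≤42, rent 1833≤3859).
C: dominated by A (size 980≥966, commute 13≤24, rent 1833≤1907).
D: dominated by A (size 980≥682, commute 13≤48, rent 1833≤1948).
E: dominated by A (size 980≥406, commute 13≤16, rent 1833≤3228).
F: not dominated.
G: not dominated (best size).

A, F, G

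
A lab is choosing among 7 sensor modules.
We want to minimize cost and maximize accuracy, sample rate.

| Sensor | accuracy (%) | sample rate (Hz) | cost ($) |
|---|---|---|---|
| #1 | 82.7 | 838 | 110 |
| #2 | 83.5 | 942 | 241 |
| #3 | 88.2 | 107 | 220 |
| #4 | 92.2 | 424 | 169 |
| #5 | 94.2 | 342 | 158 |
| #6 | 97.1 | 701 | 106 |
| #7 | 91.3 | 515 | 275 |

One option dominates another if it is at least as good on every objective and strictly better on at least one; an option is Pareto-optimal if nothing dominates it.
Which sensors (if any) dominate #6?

#1: worse on accuracy (82.7 vs 97.1).
#2: worse on accuracy (83.5 vs 97.1).
#3: worse on accuracy (88.2 vs 97.1).
#4: worse on accuracy (92.2 vs 97.1).
#5: worse on accuracy (94.2 vs 97.1).
#7: worse on accuracy (91.3 vs 97.1).
No option dominates #6.

none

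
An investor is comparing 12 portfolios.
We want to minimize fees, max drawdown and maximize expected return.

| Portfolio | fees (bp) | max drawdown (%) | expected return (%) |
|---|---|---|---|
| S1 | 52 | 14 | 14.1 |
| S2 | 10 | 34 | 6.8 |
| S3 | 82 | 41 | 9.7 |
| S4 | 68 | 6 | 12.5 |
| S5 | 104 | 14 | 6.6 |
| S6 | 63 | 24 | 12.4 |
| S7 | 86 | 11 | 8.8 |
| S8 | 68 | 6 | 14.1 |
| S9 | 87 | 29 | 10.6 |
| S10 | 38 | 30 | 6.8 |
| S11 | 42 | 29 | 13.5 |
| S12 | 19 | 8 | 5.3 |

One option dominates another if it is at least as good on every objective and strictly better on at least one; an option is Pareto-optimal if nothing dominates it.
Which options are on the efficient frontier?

S1, S2, S8, S10, S11, S12

S1: not dominated.
S2: not dominated (best fees).
S3: dominated by S1 (fees 52≤82, max drawdown 14≤41, expected return 14.1≥9.7).
S4: dominated by S8 (fees 68≤68, max drawdown 6≤6, expected return 14.1≥12.5).
S5: dominated by S1 (fees 52≤104, max drawdown 14≤14, expected return 14.1≥6.6).
S6: dominated by S1 (fees 52≤63, max drawdown 14≤24, expected return 14.1≥12.4).
S7: dominated by S4 (fees 68≤86, max drawdown 6≤11, expected return 12.5≥8.8).
S8: not dominated.
S9: dominated by S1 (fees 52≤87, max drawdown 14≤29, expected return 14.1≥10.6).
S10: not dominated.
S11: not dominated.
S12: not dominated.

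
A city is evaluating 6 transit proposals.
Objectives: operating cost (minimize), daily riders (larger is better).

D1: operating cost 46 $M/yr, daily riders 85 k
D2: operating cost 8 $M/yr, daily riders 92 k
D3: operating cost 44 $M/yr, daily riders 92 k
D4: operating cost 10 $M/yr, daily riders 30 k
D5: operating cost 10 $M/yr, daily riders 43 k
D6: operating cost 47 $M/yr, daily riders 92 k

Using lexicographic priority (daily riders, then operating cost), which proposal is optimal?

First maximize daily riders: best is 92, kept {D2, D3, D6}.
Then minimize operating cost: best is 8, kept {D2}.

D2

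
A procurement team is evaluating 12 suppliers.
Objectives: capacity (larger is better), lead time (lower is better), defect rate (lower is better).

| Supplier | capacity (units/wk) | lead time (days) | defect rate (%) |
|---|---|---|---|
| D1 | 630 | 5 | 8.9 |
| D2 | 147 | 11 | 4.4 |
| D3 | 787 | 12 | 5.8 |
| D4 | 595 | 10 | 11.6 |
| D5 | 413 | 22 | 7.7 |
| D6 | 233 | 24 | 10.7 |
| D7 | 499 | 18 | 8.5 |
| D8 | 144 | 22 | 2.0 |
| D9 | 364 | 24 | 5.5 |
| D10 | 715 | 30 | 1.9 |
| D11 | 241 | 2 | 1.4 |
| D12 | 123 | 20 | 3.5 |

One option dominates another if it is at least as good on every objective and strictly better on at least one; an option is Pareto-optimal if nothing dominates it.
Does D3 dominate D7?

Yes

D3 vs D7: capacity 787≥499, lead time 12≤18, defect rate 5.8≤8.5 — D3 is at least as good on every objective with at least one strict improvement.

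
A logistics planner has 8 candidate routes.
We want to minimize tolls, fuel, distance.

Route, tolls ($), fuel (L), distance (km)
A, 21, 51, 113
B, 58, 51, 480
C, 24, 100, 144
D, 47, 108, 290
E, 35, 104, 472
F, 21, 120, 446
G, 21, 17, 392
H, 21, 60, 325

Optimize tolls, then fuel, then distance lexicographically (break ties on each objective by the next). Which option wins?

First minimize tolls: best is 21, kept {A, F, G, H}.
Then minimize fuel: best is 17, kept {G}.

G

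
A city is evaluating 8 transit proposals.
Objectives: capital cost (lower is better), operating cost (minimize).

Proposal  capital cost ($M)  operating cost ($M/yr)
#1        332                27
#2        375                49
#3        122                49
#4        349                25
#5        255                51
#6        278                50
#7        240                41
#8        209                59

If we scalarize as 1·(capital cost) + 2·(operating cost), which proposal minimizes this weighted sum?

#1: 1·332 + 2·27 = 386
#2: 1·375 + 2·49 = 473
#3: 1·122 + 2·49 = 220
#4: 1·349 + 2·25 = 399
#5: 1·255 + 2·51 = 357
#6: 1·278 + 2·50 = 378
#7: 1·240 + 2·41 = 322
#8: 1·209 + 2·59 = 327
Lowest: #3 at 220.

#3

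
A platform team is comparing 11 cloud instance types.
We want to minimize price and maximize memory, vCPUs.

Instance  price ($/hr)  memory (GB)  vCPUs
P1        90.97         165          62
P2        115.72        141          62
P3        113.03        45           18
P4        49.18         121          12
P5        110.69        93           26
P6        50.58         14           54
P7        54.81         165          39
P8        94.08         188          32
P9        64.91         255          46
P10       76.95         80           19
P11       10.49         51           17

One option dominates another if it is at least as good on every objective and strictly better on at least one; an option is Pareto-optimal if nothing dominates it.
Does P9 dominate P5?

P9 vs P5: price 64.91≤110.69, memory 255≥93, vCPUs 46≥26 — P9 is at least as good on every objective with at least one strict improvement.

Yes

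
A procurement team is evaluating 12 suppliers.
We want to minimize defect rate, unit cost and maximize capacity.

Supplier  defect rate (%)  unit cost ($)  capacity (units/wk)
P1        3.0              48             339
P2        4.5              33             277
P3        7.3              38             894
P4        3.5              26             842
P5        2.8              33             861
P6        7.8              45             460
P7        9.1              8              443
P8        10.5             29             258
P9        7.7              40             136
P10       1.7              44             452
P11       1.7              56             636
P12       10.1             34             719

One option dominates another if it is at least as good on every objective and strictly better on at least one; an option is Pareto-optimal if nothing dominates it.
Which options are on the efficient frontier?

P3, P4, P5, P7, P10, P11

P1: dominated by P5 (defect rate 2.8≤3.0, unit cost 33≤48, capacity 861≥339).
P2: dominated by P4 (defect rate 3.5≤4.5, unit cost 26≤33, capacity 842≥277).
P3: not dominated (best capacity).
P4: not dominated.
P5: not dominated.
P6: dominated by P3 (defect rate 7.3≤7.8, unit cost 38≤45, capacity 894≥460).
P7: not dominated (best unit cost).
P8: dominated by P4 (defect rate 3.5≤10.5, unit cost 26≤29, capacity 842≥258).
P9: dominated by P2 (defect rate 4.5≤7.7, unit cost 33≤40, capacity 277≥136).
P10: not dominated.
P11: not dominated.
P12: dominated by P4 (defect rate 3.5≤10.1, unit cost 26≤34, capacity 842≥719).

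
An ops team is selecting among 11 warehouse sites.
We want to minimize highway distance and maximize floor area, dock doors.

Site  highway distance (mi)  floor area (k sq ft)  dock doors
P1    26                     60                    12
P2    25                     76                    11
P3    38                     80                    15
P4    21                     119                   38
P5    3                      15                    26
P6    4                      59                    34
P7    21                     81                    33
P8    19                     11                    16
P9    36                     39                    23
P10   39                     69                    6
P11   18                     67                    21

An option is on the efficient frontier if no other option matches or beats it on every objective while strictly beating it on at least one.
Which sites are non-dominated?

P4, P5, P6, P11

P1: dominated by P4 (highway distance 21≤26, floor area 119≥60, dock doors 38≥12).
P2: dominated by P4 (highway distance 21≤25, floor area 119≥76, dock doors 38≥11).
P3: dominated by P4 (highway distance 21≤38, floor area 119≥80, dock doors 38≥15).
P4: not dominated (best floor area).
P5: not dominated (best highway distance).
P6: not dominated.
P7: dominated by P4 (highway distance 21≤21, floor area 119≥81, dock doors 38≥33).
P8: dominated by P5 (highway distance 3≤19, floor area 15≥11, dock doors 26≥16).
P9: dominated by P4 (highway distance 21≤36, floor area 119≥39, dock doors 38≥23).
P10: dominated by P2 (highway distance 25≤39, floor area 76≥69, dock doors 11≥6).
P11: not dominated.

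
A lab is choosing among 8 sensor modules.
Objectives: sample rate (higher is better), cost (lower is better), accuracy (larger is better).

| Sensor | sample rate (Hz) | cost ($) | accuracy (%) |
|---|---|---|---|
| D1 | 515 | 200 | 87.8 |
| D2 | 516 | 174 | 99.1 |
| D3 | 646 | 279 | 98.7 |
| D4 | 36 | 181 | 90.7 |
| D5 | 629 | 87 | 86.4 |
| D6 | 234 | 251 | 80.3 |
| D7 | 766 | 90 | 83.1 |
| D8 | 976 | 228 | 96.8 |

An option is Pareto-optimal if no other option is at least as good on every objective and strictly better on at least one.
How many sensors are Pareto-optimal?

D1: dominated by D2 (sample rate 516≥515, cost 174≤200, accuracy 99.1≥87.8).
D2: not dominated (best accuracy).
D3: not dominated.
D4: dominated by D2 (sample rate 516≥36, cost 174≤181, accuracy 99.1≥90.7).
D5: not dominated (best cost).
D6: dominated by D1 (sample rate 515≥234, cost 200≤251, accuracy 87.8≥80.3).
D7: not dominated.
D8: not dominated (best sample rate).
Pareto-optimal: D2, D3, D5, D7, D8 → 5.

5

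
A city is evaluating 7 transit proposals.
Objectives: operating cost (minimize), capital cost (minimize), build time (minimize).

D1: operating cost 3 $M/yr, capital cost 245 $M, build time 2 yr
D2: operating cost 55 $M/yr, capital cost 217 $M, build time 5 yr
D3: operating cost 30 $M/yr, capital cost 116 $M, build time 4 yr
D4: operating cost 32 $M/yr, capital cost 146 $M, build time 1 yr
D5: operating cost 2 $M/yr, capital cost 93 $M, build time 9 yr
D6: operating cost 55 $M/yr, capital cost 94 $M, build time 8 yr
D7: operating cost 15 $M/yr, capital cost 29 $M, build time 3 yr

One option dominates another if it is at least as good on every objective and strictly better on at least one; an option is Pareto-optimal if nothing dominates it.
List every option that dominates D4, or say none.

none

D1: worse on capital cost (245 vs 146).
D2: worse on operating cost (55 vs 32).
D3: worse on build time (4 vs 1).
D5: worse on build time (9 vs 1).
D6: worse on operating cost (55 vs 32).
D7: worse on build time (3 vs 1).
No option dominates D4.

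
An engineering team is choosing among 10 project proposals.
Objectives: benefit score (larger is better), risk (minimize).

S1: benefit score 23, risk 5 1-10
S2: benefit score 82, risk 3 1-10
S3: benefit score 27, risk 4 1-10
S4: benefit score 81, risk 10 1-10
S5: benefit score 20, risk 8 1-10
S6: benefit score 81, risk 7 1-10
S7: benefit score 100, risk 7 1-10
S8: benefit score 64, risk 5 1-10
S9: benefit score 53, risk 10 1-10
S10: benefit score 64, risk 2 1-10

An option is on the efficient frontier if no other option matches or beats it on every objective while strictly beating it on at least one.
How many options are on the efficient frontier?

3

S1: dominated by S2 (benefit score 82≥23, risk 3≤5).
S2: not dominated.
S3: dominated by S2 (benefit score 82≥27, risk 3≤4).
S4: dominated by S2 (benefit score 82≥81, risk 3≤10).
S5: dominated by S1 (benefit score 23≥20, risk 5≤8).
S6: dominated by S2 (benefit score 82≥81, risk 3≤7).
S7: not dominated (best benefit score).
S8: dominated by S2 (benefit score 82≥64, risk 3≤5).
S9: dominated by S2 (benefit score 82≥53, risk 3≤10).
S10: not dominated (best risk).
Pareto-optimal: S2, S7, S10 → 3.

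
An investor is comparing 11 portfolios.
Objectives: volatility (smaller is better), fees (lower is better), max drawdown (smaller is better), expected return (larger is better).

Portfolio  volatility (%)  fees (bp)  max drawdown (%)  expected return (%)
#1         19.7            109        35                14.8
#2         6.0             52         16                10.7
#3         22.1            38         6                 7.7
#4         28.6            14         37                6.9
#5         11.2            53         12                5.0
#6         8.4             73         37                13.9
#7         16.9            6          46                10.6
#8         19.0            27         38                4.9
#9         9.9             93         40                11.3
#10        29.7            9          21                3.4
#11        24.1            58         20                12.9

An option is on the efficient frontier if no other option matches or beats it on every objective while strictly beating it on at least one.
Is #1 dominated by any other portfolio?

No

#2: worse on expected return (10.7 vs 14.8).
#3: worse on volatility (22.1 vs 19.7).
#4: worse on volatility (28.6 vs 19.7).
#5: worse on expected return (5.0 vs 14.8).
#6: worse on max drawdown (37 vs 35).
#7: worse on max drawdown (46 vs 35).
#8: worse on max drawdown (38 vs 35).
#9: worse on max drawdown (40 vs 35).
#10: worse on volatility (29.7 vs 19.7).
#11: worse on volatility (24.1 vs 19.7).
No option is at least as good as #1 on every objective and strictly better on one.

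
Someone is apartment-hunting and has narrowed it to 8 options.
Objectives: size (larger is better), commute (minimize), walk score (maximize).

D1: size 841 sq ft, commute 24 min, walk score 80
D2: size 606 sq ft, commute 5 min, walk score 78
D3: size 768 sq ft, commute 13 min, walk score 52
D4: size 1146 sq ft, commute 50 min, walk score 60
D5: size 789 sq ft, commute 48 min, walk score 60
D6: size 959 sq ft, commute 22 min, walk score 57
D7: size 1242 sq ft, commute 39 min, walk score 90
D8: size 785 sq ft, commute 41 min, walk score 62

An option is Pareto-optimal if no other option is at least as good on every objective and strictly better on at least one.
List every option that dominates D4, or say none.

D7: size 1242≥1146, commute 39≤50, walk score 90≥60 — dominates D4.
Others (D1, D2, D3, D5, D6, D8) are each worse than D4 on at least one objective.

D7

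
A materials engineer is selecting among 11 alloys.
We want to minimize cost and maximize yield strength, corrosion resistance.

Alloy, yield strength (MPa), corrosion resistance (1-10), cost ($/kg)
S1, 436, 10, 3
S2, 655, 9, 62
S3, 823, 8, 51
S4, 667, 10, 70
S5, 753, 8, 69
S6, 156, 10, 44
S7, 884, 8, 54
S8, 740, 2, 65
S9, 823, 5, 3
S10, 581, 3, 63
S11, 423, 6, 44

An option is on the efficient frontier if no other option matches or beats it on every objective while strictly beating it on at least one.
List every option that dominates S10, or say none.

S2: yield strength 655≥581, corrosion resistance 9≥3, cost 62≤63 — dominates S10.
S3: yield strength 823≥581, corrosion resistance 8≥3, cost 51≤63 — dominates S10.
S7: yield strength 884≥581, corrosion resistance 8≥3, cost 54≤63 — dominates S10.
S9: yield strength 823≥581, corrosion resistance 5≥3, cost 3≤63 — dominates S10.
Others (S1, S4, S5, S6, S8, S11) are each worse than S10 on at least one objective.

S2, S3, S7, S9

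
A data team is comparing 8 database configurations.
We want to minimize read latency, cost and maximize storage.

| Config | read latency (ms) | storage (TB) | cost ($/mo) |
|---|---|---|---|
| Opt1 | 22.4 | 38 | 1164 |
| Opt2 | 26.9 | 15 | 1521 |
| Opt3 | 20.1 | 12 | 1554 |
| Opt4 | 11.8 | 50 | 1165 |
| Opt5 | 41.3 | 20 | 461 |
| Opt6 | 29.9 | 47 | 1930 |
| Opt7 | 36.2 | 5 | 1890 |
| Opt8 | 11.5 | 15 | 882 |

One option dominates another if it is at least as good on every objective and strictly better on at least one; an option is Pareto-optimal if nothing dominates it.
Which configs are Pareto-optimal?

Opt1: not dominated.
Opt2: dominated by Opt1 (read latency 22.4≤26.9, storage 38≥15, cost 1164≤1521).
Opt3: dominated by Opt4 (read latency 11.8≤20.1, storage 50≥12, cost 1165≤1554).
Opt4: not dominated (best storage).
Opt5: not dominated (best cost).
Opt6: dominated by Opt4 (read latency 11.8≤29.9, storage 50≥47, cost 1165≤1930).
Opt7: dominated by Opt1 (read latency 22.4≤36.2, storage 38≥5, cost 1164≤1890).
Opt8: not dominated (best read latency).

Opt1, Opt4, Opt5, Opt8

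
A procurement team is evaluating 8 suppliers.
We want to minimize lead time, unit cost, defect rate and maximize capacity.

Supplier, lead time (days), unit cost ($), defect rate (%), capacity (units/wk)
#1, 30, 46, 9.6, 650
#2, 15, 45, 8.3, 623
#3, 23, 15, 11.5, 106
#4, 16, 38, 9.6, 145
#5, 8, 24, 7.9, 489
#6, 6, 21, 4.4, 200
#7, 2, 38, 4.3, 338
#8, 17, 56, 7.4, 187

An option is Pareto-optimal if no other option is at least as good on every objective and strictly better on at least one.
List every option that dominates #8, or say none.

#6: lead time 6≤17, unit cost 21≤56, defect rate 4.4≤7.4, capacity 200≥187 — dominates #8.
#7: lead time 2≤17, unit cost 38≤56, defect rate 4.3≤7.4, capacity 338≥187 — dominates #8.
Others (#1, #2, #3, #4, #5) are each worse than #8 on at least one objective.

#6, #7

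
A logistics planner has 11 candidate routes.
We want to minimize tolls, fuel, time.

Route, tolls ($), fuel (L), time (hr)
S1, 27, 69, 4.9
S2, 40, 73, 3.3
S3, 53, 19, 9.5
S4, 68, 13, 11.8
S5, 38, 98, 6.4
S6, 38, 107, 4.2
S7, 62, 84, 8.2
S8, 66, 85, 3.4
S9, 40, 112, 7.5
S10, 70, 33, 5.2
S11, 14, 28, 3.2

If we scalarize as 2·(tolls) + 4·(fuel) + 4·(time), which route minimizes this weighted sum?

S1: 2·27 + 4·69 + 4·4.9 = 349.6
S2: 2·40 + 4·73 + 4·3.3 = 385.2
S3: 2·53 + 4·19 + 4·9.5 = 220.0
S4: 2·68 + 4·13 + 4·11.8 = 235.2
S5: 2·38 + 4·98 + 4·6.4 = 493.6
S6: 2·38 + 4·107 + 4·4.2 = 520.8
S7: 2·62 + 4·84 + 4·8.2 = 492.8
S8: 2·66 + 4·85 + 4·3.4 = 485.6
S9: 2·40 + 4·112 + 4·7.5 = 558.0
S10: 2·70 + 4·33 + 4·5.2 = 292.8
S11: 2·14 + 4·28 + 4·3.2 = 152.8
Lowest: S11 at 152.8.

S11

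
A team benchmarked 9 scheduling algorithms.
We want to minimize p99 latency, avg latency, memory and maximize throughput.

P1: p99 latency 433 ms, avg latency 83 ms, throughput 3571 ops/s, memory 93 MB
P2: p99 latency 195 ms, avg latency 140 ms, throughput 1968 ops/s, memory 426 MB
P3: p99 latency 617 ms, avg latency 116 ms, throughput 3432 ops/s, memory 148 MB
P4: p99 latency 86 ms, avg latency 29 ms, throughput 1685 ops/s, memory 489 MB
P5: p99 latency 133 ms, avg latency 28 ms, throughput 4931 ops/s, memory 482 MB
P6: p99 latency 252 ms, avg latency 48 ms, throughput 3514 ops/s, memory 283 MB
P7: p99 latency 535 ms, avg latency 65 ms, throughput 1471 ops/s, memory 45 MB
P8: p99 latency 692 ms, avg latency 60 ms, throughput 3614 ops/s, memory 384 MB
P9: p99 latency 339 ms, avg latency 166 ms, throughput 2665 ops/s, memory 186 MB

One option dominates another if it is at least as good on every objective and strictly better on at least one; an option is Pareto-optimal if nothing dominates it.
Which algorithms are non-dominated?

P1, P2, P4, P5, P6, P7, P8, P9

P1: not dominated.
P2: not dominated.
P3: dominated by P1 (p99 latency 433≤617, avg latency 83≤116, throughput 3571≥3432, memory 93≤148).
P4: not dominated (best p99 latency).
P5: not dominated (best avg latency).
P6: not dominated.
P7: not dominated (best memory).
P8: not dominated.
P9: not dominated.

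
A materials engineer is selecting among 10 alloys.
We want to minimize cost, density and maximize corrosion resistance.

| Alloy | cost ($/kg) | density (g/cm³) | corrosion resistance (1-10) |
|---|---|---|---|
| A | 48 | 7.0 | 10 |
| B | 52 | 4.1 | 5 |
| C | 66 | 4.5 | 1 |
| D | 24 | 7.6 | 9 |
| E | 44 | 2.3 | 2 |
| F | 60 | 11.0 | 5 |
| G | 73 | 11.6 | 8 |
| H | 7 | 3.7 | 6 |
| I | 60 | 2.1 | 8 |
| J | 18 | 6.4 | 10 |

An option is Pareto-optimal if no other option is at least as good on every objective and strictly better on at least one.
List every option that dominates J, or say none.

A: worse on cost (48 vs 18).
B: worse on cost (52 vs 18).
C: worse on cost (66 vs 18).
D: worse on cost (24 vs 18).
E: worse on cost (44 vs 18).
F: worse on cost (60 vs 18).
G: worse on cost (73 vs 18).
H: worse on corrosion resistance (6 vs 10).
I: worse on cost (60 vs 18).
No option dominates J.

none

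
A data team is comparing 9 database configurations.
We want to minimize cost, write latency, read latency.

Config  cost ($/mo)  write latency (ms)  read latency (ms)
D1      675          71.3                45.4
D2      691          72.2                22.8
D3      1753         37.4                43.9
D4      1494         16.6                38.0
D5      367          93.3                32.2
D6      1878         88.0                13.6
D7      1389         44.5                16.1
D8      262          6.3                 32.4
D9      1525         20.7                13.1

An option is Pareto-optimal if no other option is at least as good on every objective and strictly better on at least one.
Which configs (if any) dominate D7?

none

D1: worse on write latency (71.3 vs 44.5).
D2: worse on write latency (72.2 vs 44.5).
D3: worse on cost (1753 vs 1389).
D4: worse on cost (1494 vs 1389).
D5: worse on write latency (93.3 vs 44.5).
D6: worse on cost (1878 vs 1389).
D8: worse on read latency (32.4 vs 16.1).
D9: worse on cost (1525 vs 1389).
No option dominates D7.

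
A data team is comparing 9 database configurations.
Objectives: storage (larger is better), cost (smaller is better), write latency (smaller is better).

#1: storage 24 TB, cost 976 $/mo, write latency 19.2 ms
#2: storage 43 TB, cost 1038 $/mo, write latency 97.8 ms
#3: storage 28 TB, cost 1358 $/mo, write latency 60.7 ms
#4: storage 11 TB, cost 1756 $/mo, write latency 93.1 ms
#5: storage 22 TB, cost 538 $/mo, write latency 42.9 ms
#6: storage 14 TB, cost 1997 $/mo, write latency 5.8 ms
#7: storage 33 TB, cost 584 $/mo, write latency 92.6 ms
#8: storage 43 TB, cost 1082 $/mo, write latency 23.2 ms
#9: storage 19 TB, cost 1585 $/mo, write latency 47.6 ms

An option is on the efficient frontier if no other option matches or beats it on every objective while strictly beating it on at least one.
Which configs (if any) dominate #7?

none

#1: worse on storage (24 vs 33).
#2: worse on cost (1038 vs 584).
#3: worse on storage (28 vs 33).
#4: worse on storage (11 vs 33).
#5: worse on storage (22 vs 33).
#6: worse on storage (14 vs 33).
#8: worse on cost (1082 vs 584).
#9: worse on storage (19 vs 33).
No option dominates #7.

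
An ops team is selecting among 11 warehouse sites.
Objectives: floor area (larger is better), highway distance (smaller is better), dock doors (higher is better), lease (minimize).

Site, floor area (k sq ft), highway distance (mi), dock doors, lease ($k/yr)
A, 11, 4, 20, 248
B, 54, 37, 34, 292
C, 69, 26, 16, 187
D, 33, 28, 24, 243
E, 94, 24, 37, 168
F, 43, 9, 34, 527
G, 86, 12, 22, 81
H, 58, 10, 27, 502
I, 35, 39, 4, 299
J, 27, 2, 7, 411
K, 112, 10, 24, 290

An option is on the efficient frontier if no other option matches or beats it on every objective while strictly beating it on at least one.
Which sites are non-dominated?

A: not dominated.
B: dominated by E (floor area 94≥54, highway distance 24≤37, dock doors 37≥34, lease 168≤292).
C: dominated by E (floor area 94≥69, highway distance 24≤26, dock doors 37≥16, lease 168≤187).
D: dominated by E (floor area 94≥33, highway distance 24≤28, dock doors 37≥24, lease 168≤243).
E: not dominated (best dock doors).
F: not dominated.
G: not dominated (best lease).
H: not dominated.
I: dominated by B (floor area 54≥35, highway distance 37≤39, dock doors 34≥4, lease 292≤299).
J: not dominated (best highway distance).
K: not dominated (best floor area).

A, E, F, G, H, J, K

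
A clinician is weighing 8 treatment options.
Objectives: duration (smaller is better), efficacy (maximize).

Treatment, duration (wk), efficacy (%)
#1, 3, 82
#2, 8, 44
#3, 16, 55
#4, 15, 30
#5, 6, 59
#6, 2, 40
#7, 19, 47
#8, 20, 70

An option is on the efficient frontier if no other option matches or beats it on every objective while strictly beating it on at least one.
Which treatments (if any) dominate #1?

#2: worse on duration (8 vs 3).
#3: worse on duration (16 vs 3).
#4: worse on duration (15 vs 3).
#5: worse on duration (6 vs 3).
#6: worse on efficacy (40 vs 82).
#7: worse on duration (19 vs 3).
#8: worse on duration (20 vs 3).
No option dominates #1.

none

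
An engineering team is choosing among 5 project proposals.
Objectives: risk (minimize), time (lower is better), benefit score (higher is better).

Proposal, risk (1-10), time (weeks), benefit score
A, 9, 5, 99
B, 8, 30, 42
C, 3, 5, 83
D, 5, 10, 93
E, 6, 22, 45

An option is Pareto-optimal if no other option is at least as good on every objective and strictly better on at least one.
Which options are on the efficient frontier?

A, C, D

A: not dominated (best benefit score).
B: dominated by C (risk 3≤8, time 5≤30, benefit score 83≥42).
C: not dominated (best risk).
D: not dominated.
E: dominated by C (risk 3≤6, time 5≤22, benefit score 83≥45).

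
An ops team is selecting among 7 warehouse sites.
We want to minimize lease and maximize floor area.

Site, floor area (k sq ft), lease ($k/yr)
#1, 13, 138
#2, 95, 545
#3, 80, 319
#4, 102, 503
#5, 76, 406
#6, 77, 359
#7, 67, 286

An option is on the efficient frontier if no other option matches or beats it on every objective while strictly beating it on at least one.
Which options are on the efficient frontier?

#1, #3, #4, #7

#1: not dominated (best lease).
#2: dominated by #4 (floor area 102≥95, lease 503≤545).
#3: not dominated.
#4: not dominated (best floor area).
#5: dominated by #3 (floor area 80≥76, lease 319≤406).
#6: dominated by #3 (floor area 80≥77, lease 319≤359).
#7: not dominated.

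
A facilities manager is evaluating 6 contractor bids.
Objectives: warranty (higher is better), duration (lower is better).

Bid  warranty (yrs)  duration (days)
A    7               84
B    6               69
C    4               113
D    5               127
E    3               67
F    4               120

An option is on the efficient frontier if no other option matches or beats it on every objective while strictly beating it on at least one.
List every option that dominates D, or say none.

A: warranty 7≥5, duration 84≤127 — dominates D.
B: warranty 6≥5, duration 69≤127 — dominates D.
Others (C, E, F) are each worse than D on at least one objective.

A, B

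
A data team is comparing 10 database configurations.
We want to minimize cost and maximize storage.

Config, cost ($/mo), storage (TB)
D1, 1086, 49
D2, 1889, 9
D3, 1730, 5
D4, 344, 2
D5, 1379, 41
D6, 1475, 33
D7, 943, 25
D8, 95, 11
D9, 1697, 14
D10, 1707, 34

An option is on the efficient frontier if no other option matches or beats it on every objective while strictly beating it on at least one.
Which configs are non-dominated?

D1, D7, D8

D1: not dominated (best storage).
D2: dominated by D1 (cost 1086≤1889, storage 49≥9).
D3: dominated by D1 (cost 1086≤1730, storage 49≥5).
D4: dominated by D8 (cost 95≤344, storage 11≥2).
D5: dominated by D1 (cost 1086≤1379, storage 49≥41).
D6: dominated by D1 (cost 1086≤1475, storage 49≥33).
D7: not dominated.
D8: not dominated (best cost).
D9: dominated by D1 (cost 1086≤1697, storage 49≥14).
D10: dominated by D1 (cost 1086≤1707, storage 49≥34).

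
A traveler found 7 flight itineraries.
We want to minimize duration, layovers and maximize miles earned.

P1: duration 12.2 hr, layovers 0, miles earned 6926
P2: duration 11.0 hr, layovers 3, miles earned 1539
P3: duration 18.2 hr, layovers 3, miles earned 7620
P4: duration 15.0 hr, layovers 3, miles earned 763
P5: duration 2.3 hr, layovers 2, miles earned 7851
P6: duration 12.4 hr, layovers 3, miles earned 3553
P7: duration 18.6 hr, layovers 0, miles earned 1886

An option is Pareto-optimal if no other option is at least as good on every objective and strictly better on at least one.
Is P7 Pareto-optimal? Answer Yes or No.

No

P1 vs P7: duration 12.2≤18.6, layovers 0≤0, miles earned 6926≥1886 — P1 is at least as good on every objective and strictly better on at least one, so P1 dominates P7.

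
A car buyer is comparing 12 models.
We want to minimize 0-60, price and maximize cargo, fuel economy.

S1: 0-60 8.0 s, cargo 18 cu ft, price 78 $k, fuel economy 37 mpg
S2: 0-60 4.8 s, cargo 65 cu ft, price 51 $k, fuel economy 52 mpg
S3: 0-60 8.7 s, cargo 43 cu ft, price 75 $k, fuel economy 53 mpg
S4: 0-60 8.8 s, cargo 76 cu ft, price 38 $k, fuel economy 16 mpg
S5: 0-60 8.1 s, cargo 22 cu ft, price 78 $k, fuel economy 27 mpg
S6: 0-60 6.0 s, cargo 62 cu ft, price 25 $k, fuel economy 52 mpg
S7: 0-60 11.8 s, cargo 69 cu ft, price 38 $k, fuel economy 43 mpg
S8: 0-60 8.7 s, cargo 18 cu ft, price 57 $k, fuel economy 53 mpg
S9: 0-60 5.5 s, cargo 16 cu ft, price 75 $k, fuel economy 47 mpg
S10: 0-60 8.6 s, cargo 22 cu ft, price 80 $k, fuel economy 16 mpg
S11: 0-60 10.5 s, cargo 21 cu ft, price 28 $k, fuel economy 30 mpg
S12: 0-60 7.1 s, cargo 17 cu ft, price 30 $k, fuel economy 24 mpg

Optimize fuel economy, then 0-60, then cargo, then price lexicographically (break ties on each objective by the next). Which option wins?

S3

First maximize fuel economy: best is 53, kept {S3, S8}.
Then minimize 0-60: best is 8.7, kept {S3, S8}.
Then maximize cargo: best is 43, kept {S3}.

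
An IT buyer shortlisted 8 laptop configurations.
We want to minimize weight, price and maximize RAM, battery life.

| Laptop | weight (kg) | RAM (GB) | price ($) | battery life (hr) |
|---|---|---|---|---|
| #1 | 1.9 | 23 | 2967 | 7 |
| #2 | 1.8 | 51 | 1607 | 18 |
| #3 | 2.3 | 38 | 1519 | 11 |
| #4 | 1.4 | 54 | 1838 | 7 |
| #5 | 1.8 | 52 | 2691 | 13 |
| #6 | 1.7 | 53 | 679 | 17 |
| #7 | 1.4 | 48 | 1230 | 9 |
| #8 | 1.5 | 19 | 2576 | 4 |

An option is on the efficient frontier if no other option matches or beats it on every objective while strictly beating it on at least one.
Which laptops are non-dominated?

#2, #4, #6, #7

#1: dominated by #2 (weight 1.8≤1.9, RAM 51≥23, price 1607≤2967, battery life 18≥7).
#2: not dominated (best battery life).
#3: dominated by #6 (weight 1.7≤2.3, RAM 53≥38, price 679≤1519, battery life 17≥11).
#4: not dominated (best RAM).
#5: dominated by #6 (weight 1.7≤1.8, RAM 53≥52, price 679≤2691, battery life 17≥13).
#6: not dominated (best price).
#7: not dominated.
#8: dominated by #4 (weight 1.4≤1.5, RAM 54≥19, price 1838≤2576, battery life 7≥4).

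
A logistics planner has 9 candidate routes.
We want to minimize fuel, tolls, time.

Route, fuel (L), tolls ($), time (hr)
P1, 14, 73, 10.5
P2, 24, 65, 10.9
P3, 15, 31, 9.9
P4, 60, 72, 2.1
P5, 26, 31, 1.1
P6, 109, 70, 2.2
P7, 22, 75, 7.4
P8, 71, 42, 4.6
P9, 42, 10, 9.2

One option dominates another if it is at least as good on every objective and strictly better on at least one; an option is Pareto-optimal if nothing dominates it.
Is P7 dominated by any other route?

No

P1: worse on time (10.5 vs 7.4).
P2: worse on fuel (24 vs 22).
P3: worse on time (9.9 vs 7.4).
P4: worse on fuel (60 vs 22).
P5: worse on fuel (26 vs 22).
P6: worse on fuel (109 vs 22).
P8: worse on fuel (71 vs 22).
P9: worse on fuel (42 vs 22).
No option is at least as good as P7 on every objective and strictly better on one.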